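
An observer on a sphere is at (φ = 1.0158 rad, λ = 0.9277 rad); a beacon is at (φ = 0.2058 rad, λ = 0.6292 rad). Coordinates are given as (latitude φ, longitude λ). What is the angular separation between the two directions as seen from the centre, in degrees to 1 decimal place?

With latitudes φ₁ = 58.201°, φ₂ = 11.791° and longitude difference Δλ = -17.103°:
Haversine: a = sin²(Δφ/2) + cos φ₁ cos φ₂ sin²(Δλ/2) = 0.1553 + (0.5269)(0.9789)(0.0221) = 0.16666.
Central angle c = 2·arcsin(√a) = 0.84104 rad.
So the angular separation is 48.2°.

48.2°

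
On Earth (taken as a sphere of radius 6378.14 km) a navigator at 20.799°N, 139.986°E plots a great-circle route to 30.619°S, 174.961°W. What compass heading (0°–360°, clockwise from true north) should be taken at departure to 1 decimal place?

Δλ = 45.053° = 0.7863 rad.
y = sin Δλ · cos φ₂ = (0.7078)(0.8606) = 0.6091
x = cos φ₁ sin φ₂ − sin φ₁ cos φ₂ cos Δλ = (0.9348)(-0.5093) − (0.3551)(0.8606)(0.7065) = -0.6920
θ = atan2(y, x) = 138.65°, so the bearing is 138.6°.

138.6°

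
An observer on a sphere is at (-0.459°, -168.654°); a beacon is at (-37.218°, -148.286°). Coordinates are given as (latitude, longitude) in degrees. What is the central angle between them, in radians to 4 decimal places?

0.7207 rad

With latitudes φ₁ = -0.459°, φ₂ = -37.218° and longitude difference Δλ = 20.368°:
Haversine: a = sin²(Δφ/2) + cos φ₁ cos φ₂ sin²(Δλ/2) = 0.0994 + (1.0000)(0.7963)(0.0313) = 0.12431.
Central angle c = 2·arcsin(√a) = 0.72066 rad.
So the angular separation is 0.7207 rad.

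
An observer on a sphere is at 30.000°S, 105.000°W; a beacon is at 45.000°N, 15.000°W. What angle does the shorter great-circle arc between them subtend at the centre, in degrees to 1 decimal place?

110.7°

With latitudes φ₁ = -30.000°, φ₂ = 45.000° and longitude difference Δλ = 90.000°:
Haversine: a = sin²(Δφ/2) + cos φ₁ cos φ₂ sin²(Δλ/2) = 0.3706 + (0.8660)(0.7071)(0.5000) = 0.67678.
Central angle c = 2·arcsin(√a) = 1.93216 rad.
So the angular separation is 110.7°.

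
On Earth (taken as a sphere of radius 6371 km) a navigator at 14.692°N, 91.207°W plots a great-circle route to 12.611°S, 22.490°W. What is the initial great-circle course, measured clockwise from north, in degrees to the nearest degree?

108°

With φ₁ = 0.2564, φ₂ = -0.2201, Δλ = 1.1993 rad, the forward-azimuth formula gives
θ = atan2( sin Δλ cos φ₂ , cos φ₁ sin φ₂ − sin φ₁ cos φ₂ cos Δλ ) = atan2(0.9093, -0.3010) = 108.32°.
So the initial bearing is 108°.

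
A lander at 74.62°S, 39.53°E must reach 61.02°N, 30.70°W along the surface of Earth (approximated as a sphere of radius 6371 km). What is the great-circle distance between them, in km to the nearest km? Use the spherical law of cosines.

Let φ₁ = -1.3024 rad, φ₂ = 1.0650 rad, and Δλ = -1.2257 rad.
cos c = sin φ₁ sin φ₂ + cos φ₁ cos φ₂ cos Δλ = (-0.9642)(0.8748) + (0.2652)(0.4845)(0.3382) = -0.80000,
so c = arccos(-0.80000) = 2.49809 rad.
Distance = R·c = 6371 × 2.4981 ≈ 15915 km.

15915 km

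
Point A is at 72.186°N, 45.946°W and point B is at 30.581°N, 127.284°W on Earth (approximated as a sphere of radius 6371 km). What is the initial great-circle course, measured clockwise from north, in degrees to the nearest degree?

272°

With φ₁ = 1.2599, φ₂ = 0.5337, Δλ = -1.4196 rad, the forward-azimuth formula gives
θ = atan2( sin Δλ cos φ₂ , cos φ₁ sin φ₂ − sin φ₁ cos φ₂ cos Δλ ) = atan2(-0.8511, 0.0322) = -87.83°.
Adding 360° brings this into [0°, 360°): 272°.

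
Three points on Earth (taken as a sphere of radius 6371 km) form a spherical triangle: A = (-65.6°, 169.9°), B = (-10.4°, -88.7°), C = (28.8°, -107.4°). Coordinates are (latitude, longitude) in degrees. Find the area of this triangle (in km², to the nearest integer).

27893625 km²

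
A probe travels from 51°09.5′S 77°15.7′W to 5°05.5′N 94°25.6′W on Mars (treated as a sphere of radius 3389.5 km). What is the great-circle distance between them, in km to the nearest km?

Let φ₁ = -0.8929 rad, φ₂ = 0.0889 rad, and Δλ = -0.2996 rad.
cos c = sin φ₁ sin φ₂ + cos φ₁ cos φ₂ cos Δλ = (-0.7789)(0.0887) + (0.6272)(0.9961)(0.9555) = 0.52775,
so c = arccos(0.52775) = 1.01485 rad.
Distance = R·c = 3389.5 × 1.0149 ≈ 3440 km.

3440 km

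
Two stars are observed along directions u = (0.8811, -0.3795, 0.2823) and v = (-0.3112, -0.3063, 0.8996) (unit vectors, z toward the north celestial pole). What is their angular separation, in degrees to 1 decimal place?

84.5°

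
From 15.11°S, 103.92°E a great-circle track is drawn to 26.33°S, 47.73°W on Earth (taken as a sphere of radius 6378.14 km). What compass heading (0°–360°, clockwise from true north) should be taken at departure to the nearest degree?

With φ₁ = -0.2637, φ₂ = -0.4595, Δλ = -2.6468 rad, the forward-azimuth formula gives
θ = atan2( sin Δλ cos φ₂ , cos φ₁ sin φ₂ − sin φ₁ cos φ₂ cos Δλ ) = atan2(-0.4256, -0.6338) = -146.12°.
Adding 360° brings this into [0°, 360°): 214°.

214°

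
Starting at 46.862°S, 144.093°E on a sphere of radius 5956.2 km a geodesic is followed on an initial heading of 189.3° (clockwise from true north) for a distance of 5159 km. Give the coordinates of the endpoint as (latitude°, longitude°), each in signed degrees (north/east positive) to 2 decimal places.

-80.66°, 13.44°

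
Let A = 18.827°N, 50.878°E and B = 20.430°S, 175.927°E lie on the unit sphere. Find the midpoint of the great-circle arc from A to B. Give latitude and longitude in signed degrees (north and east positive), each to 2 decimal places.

-1.74°, 112.85°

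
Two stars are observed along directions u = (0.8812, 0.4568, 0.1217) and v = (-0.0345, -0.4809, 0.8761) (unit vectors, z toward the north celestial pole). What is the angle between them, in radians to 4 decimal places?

1.7147 rad

u·v = -0.1435; |u| = 1.0000, |v| = 1.0000.
cos θ = (u·v)/(|u||v|) = -0.1435, so θ = 1.7147 rad.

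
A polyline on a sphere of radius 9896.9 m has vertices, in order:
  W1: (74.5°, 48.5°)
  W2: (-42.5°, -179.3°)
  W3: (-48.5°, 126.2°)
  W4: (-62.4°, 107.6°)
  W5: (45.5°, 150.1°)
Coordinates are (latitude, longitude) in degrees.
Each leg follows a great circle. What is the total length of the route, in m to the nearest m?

Leg W1→W2: central angle 2.4709 rad, distance 24453.9 m.
Leg W2→W3: central angle 0.6605 rad, distance 6537.0 m.
Leg W3→W4: central angle 0.3022 rad, distance 2990.9 m.
Leg W4→W5: central angle 1.9743 rad, distance 19539.7 m.
Total: 24453.9 + 6537.0 + 2990.9 + 19539.7 ≈ 53522 m.

53522 m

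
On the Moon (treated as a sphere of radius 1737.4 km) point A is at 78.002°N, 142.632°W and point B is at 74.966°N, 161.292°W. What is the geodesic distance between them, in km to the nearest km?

160 km

In radians: φ₁ = 1.3614, φ₂ = 1.3084, Δλ = -18.660° = -0.3257 rad.
cos c = sin φ₁ sin φ₂ + cos φ₁ cos φ₂ cos Δλ = (0.9782)(0.9658) + (0.2079)(0.2594)(0.9474) = 0.99576,
so c = arccos(0.99576) = 0.09210 rad.
Distance = R·c = 1737.4 × 0.0921 ≈ 160 km.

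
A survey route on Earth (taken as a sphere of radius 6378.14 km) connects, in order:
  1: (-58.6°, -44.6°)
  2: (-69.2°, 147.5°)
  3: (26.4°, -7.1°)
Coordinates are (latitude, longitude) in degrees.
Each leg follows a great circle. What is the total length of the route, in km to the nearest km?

20769 km

Leg 1→2: central angle 0.9058 rad, distance 5777.6 km.
Leg 2→3: central angle 2.3504 rad, distance 14991.1 km.
Total: 5777.6 + 14991.1 ≈ 20769 km.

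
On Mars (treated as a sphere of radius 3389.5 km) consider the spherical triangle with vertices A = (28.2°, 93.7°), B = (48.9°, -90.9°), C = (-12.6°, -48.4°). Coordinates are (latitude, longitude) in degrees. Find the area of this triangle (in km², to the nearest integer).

Side lengths (central angles): a = 1.2571, b = 2.4683, c = 1.7940 rad; semiperimeter s = 2.7597.
By l'Huilier's theorem, tan(E/4) = √[tan(s/2) tan((s−a)/2) tan((s−b)/2) tan((s−c)/2)], giving spherical excess E = 2.1900 rad.
Area = E·R² = 2.1900 × (3389.5)² ≈ 25160109 km².

25160109 km²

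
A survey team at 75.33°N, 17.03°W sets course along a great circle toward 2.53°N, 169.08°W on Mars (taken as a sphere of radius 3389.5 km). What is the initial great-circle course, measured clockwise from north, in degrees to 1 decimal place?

With φ₁ = 1.3148, φ₂ = 0.0442, Δλ = -2.6538 rad, the forward-azimuth formula gives
θ = atan2( sin Δλ cos φ₂ , cos φ₁ sin φ₂ − sin φ₁ cos φ₂ cos Δλ ) = atan2(-0.4682, 0.8649) = -28.43°.
Adding 360° brings this into [0°, 360°): 331.6°.

331.6°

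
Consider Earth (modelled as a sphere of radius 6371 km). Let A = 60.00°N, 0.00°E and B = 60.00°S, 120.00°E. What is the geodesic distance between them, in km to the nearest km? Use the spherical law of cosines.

With latitudes φ₁ = 60.000°, φ₂ = -60.000° and longitude difference Δλ = 120.000°:
cos c = sin φ₁ sin φ₂ + cos φ₁ cos φ₂ cos Δλ = (0.8660)(-0.8660) + (0.5000)(0.5000)(-0.5000) = -0.87500,
so c = arccos(-0.87500) = 2.63623 rad.
Distance = R·c = 6371 × 2.6362 ≈ 16795 km.

16795 km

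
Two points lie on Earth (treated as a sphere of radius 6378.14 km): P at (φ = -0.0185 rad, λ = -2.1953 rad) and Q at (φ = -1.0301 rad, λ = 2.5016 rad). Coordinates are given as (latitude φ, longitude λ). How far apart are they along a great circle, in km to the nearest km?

9968 km

With latitudes φ₁ = -1.060°, φ₂ = -59.020° and longitude difference Δλ = -90.887°:
Haversine: a = sin²(Δφ/2) + cos φ₁ cos φ₂ sin²(Δλ/2) = 0.2347 + (0.9998)(0.5147)(0.5077) = 0.49606.
Central angle c = 2·arcsin(√a) = 1.56291 rad.
Distance = R·c = 6378.14 × 1.5629 ≈ 9968 km.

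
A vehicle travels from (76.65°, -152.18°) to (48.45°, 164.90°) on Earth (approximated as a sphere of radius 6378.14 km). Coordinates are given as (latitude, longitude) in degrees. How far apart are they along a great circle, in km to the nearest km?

3654 km

Let φ₁ = 1.3378 rad, φ₂ = 0.8456 rad, and Δλ = -0.7491 rad.
cos c = sin φ₁ sin φ₂ + cos φ₁ cos φ₂ cos Δλ = (0.9730)(0.7484) + (0.2309)(0.6633)(0.7323) = 0.84031,
so c = arccos(0.84031) = 0.57295 rad.
Distance = R·c = 6378.14 × 0.5729 ≈ 3654 km.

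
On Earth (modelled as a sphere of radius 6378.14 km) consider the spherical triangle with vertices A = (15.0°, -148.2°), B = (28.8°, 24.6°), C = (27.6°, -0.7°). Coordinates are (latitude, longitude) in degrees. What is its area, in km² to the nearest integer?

Side lengths (central angles): a = 0.3890, b = 2.2168, c = 2.3675 rad; semiperimeter s = 2.4867.
By l'Huilier's theorem, tan(E/4) = √[tan(s/2) tan((s−a)/2) tan((s−b)/2) tan((s−c)/2)], giving spherical excess E = 0.8033 rad.
Area = E·R² = 0.8033 × (6378.14)² ≈ 32679681 km².

32679681 km²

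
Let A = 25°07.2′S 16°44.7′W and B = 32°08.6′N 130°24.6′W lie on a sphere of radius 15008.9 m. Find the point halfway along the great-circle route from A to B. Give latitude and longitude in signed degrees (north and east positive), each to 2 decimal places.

6.39°, -70.64°

The central angle between A and B is δ = 2.1336 rad.
With f = 0.5, the slerp weights are sin((1−f)δ)/sin δ = 1.0354 and sin(fδ)/sin δ = 1.0354.
Weighted sum of the unit vectors: (1.0354)·(0.8670,-0.2609,-0.4245) + (1.0354)·(-0.5489,-0.6447,0.5320) = (0.3294, -0.9376, 0.1113).
Converting back: φ = atan2(z, √(x²+y²)) = 6.39°, λ = atan2(y, x) = -70.64°.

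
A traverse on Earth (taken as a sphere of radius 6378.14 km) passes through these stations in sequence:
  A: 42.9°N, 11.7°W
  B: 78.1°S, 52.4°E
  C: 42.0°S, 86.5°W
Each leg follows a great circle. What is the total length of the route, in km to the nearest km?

20510 km

Leg A→B: central angle 2.2144 rad, distance 14124.0 km.
Leg B→C: central angle 1.0012 rad, distance 6385.9 km.
Total: 14124.0 + 6385.9 ≈ 20510 km.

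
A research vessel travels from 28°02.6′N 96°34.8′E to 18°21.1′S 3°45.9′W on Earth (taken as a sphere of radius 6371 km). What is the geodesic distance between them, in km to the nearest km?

With latitudes φ₁ = 28.043°, φ₂ = -18.352° and longitude difference Δλ = -100.345°:
cos c = sin φ₁ sin φ₂ + cos φ₁ cos φ₂ cos Δλ = (0.4701)(-0.3148) + (0.8826)(0.9491)(-0.1796) = -0.29845,
so c = arccos(-0.29845) = 1.87387 rad.
Distance = R·c = 6371 × 1.8739 ≈ 11938 km.

11938 km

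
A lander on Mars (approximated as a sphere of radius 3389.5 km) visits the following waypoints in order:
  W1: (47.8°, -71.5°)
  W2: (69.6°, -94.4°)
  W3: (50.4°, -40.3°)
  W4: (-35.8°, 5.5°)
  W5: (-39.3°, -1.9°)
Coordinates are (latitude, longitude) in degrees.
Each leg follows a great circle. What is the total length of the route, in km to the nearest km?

Leg W1→W2: central angle 0.4274 rad, distance 1448.8 km.
Leg W2→W3: central angle 0.5501 rad, distance 1864.6 km.
Leg W3→W4: central angle 1.6612 rad, distance 5630.7 km.
Leg W4→W5: central angle 0.1192 rad, distance 403.9 km.
Total: 1448.8 + 1864.6 + 5630.7 + 403.9 ≈ 9348 km.

9348 km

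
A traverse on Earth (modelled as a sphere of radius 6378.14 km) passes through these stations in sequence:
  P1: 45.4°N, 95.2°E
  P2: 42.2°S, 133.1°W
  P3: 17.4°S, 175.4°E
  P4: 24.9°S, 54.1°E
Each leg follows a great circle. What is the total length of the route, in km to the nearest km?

Leg P1→P2: central angle 2.5398 rad, distance 16199.0 km.
Leg P2→P3: central angle 0.8751 rad, distance 5581.4 km.
Leg P3→P4: central angle 1.9005 rad, distance 12121.6 km.
Total: 16199.0 + 5581.4 + 12121.6 ≈ 33902 km.

33902 km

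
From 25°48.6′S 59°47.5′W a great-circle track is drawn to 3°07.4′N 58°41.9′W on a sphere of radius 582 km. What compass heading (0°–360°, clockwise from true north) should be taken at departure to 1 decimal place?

Δλ = 1.093° = 0.0191 rad.
y = sin Δλ · cos φ₂ = (0.0191)(0.9985) = 0.0191
x = cos φ₁ sin φ₂ − sin φ₁ cos φ₂ cos Δλ = (0.9002)(0.0545) − (-0.4354)(0.9985)(0.9998) = 0.4837
θ = atan2(y, x) = 2.26°, so the bearing is 2.3°.

2.3°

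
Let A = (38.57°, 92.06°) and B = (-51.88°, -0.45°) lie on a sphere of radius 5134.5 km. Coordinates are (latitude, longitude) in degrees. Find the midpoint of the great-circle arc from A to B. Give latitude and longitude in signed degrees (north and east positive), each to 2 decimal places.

-9.51°, 52.81°

Central angle δ = 2.1079 rad. Interpolating on the sphere with fraction f = 0.5:
P = [sin((1−f)δ)·A + sin(fδ)·B] / sin δ = 1.0118·A + 1.0118·B in Cartesian coordinates,
giving P = (0.5962, 0.7857, -0.1652), i.e. latitude -9.51°, longitude 52.81°.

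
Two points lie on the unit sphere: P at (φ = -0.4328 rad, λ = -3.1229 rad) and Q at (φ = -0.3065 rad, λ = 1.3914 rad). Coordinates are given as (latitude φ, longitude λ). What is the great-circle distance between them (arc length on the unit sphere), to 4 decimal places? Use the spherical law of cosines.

1.6146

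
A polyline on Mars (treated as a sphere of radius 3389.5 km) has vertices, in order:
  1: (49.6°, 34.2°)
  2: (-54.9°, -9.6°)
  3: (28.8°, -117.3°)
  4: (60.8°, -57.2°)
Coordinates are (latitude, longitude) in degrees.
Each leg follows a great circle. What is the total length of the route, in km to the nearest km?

Leg 1→2: central angle 1.9327 rad, distance 6550.9 km.
Leg 2→3: central angle 2.1500 rad, distance 7287.4 km.
Leg 3→4: central angle 0.8845 rad, distance 2998.2 km.
Total: 6550.9 + 7287.4 + 2998.2 ≈ 16836 km.

16836 km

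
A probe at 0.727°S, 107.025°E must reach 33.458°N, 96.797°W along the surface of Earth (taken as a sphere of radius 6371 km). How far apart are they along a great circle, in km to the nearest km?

With latitudes φ₁ = -0.727°, φ₂ = 33.458° and longitude difference Δλ = 156.178°:
cos c = sin φ₁ sin φ₂ + cos φ₁ cos φ₂ cos Δλ = (-0.0127)(0.5513) + (0.9999)(0.8343)(-0.9148) = -0.77015,
so c = arccos(-0.77015) = 2.44987 rad.
Distance = R·c = 6371 × 2.4499 ≈ 15608 km.

15608 km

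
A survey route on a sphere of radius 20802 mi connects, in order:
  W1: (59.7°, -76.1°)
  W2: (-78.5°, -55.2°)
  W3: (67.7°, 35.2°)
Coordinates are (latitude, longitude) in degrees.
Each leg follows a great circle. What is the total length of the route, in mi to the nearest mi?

Leg W1→W2: central angle 2.4220 rad, distance 50383.1 mi.
Leg W2→W3: central angle 2.7073 rad, distance 56317.1 mi.
Total: 50383.1 + 56317.1 ≈ 106700 mi.

106700 mi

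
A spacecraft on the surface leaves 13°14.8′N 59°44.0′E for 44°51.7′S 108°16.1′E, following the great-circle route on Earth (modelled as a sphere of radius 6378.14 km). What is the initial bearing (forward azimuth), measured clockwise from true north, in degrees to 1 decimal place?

146.2°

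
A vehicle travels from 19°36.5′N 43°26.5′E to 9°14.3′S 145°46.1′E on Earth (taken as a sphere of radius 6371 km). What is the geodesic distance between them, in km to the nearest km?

Let φ₁ = 0.3422 rad, φ₂ = -0.1612 rad, and Δλ = 1.7859 rad.
Haversine: a = sin²(Δφ/2) + cos φ₁ cos φ₂ sin²(Δλ/2) = 0.0620 + (0.9420)(0.9870)(0.6067) = 0.62619.
Central angle c = 2·arcsin(√a) = 1.82593 rad.
Distance = R·c = 6371 × 1.8259 ≈ 11633 km.

11633 km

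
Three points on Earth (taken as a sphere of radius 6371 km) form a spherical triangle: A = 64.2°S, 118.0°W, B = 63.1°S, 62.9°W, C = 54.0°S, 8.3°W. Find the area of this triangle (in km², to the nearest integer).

2624390 km²

Side lengths (central angles): a = 0.5043, b = 0.8735, c = 0.4139 rad; semiperimeter s = 0.8958.
By l'Huilier's theorem, tan(E/4) = √[tan(s/2) tan((s−a)/2) tan((s−b)/2) tan((s−c)/2)], giving spherical excess E = 0.0647 rad.
Area = E·R² = 0.0647 × (6371)² ≈ 2624390 km².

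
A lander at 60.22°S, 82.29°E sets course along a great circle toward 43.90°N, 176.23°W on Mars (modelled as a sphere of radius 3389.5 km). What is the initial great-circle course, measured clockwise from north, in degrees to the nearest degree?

73°

Δλ = 101.480° = 1.7712 rad.
y = sin Δλ · cos φ₂ = (0.9800)(0.7206) = 0.7061
x = cos φ₁ sin φ₂ − sin φ₁ cos φ₂ cos Δλ = (0.4967)(0.6934) − (-0.8679)(0.7206)(-0.1990) = 0.2199
θ = atan2(y, x) = 72.70°, so the bearing is 73°.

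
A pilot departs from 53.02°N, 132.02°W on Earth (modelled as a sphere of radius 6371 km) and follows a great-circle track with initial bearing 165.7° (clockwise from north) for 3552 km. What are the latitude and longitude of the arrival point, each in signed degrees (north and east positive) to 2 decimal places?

Angular distance δ = d/R = 3552/6371 = 0.55753 rad; initial bearing θ = 2.8920 rad.
sin φ₂ = sin φ₁ cos δ + cos φ₁ sin δ cos θ = (0.7988)(0.8486) + (0.6015)(0.5291)(-0.9690) = 0.3695, so φ₂ = 21.68°.
Δλ = atan2(sin θ sin δ cos φ₁, cos δ − sin φ₁ sin φ₂) = atan2(0.0786, 0.5534) = 8.085°.
λ₂ = -132.020° + 8.085° = -123.94°.

21.68°, -123.94°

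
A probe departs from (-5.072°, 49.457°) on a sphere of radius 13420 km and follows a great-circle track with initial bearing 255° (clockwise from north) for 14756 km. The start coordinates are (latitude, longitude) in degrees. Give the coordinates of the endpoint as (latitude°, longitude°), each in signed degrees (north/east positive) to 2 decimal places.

Angular distance δ = d/R = 14756/13420 = 1.09955 rad; initial bearing θ = 4.4506 rad.
sin φ₂ = sin φ₁ cos δ + cos φ₁ sin δ cos θ = (-0.0884)(0.4540) + (0.9961)(0.8910)(-0.2588) = -0.2698, so φ₂ = -15.65°.
Δλ = atan2(sin θ sin δ cos φ₁, cos δ − sin φ₁ sin φ₂) = atan2(-0.8573, 0.4301) = -63.355°.
λ₂ = 49.457° − 63.355° = -13.90°.

-15.65°, -13.90°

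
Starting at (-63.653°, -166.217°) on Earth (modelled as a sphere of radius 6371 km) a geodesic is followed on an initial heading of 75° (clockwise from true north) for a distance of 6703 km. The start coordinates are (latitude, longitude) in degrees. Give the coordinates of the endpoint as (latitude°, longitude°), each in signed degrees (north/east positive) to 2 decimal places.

-20.15°, -102.89°

Angular distance δ = d/R = 6703/6371 = 1.05211 rad; initial bearing θ = 1.3090 rad.
sin φ₂ = sin φ₁ cos δ + cos φ₁ sin δ cos θ = (-0.8961)(0.4957) + (0.4438)(0.8685)(0.2588) = -0.3445, so φ₂ = -20.15°.
Δλ = atan2(sin θ sin δ cos φ₁, cos δ − sin φ₁ sin φ₂) = atan2(0.3723, 0.1870) = 63.326°.
λ₂ = -166.217° + 63.326° = -102.89°.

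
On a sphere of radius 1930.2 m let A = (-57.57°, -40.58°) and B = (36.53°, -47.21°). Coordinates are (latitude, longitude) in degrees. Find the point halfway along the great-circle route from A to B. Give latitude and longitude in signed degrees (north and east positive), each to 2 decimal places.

-10.54°, -44.56°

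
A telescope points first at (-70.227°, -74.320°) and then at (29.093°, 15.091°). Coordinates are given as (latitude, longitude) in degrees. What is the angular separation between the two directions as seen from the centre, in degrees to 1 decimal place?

Let φ₁ = -1.2257 rad, φ₂ = 0.5078 rad, and Δλ = 1.5605 rad.
cos c = sin φ₁ sin φ₂ + cos φ₁ cos φ₂ cos Δλ = (-0.9410)(0.4862) + (0.3383)(0.8738)(0.0103) = -0.45452,
so c = arccos(-0.45452) = 2.04263 rad.
So the angular separation is 117.0°.

117.0°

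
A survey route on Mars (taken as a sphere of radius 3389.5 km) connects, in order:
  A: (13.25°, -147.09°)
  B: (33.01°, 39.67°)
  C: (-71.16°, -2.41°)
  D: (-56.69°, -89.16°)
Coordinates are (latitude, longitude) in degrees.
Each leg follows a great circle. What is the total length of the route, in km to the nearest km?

Leg A→B: central angle 2.3264 rad, distance 7885.3 km.
Leg B→C: central angle 1.8908 rad, distance 6409.0 km.
Leg C→D: central angle 0.6418 rad, distance 2175.5 km.
Total: 7885.3 + 6409.0 + 2175.5 ≈ 16470 km.

16470 km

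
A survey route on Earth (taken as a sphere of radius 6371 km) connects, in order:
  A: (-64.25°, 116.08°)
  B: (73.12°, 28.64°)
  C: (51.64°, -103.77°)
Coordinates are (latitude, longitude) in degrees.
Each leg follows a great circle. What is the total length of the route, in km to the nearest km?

Leg A→B: central angle 2.5988 rad, distance 16556.8 km.
Leg B→C: central angle 0.8908 rad, distance 5675.1 km.
Total: 16556.8 + 5675.1 ≈ 22232 km.

22232 km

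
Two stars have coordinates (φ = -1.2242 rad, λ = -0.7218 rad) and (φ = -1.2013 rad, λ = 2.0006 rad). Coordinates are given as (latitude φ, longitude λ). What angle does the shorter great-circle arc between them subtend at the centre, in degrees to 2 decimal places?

Let φ₁ = -1.2242 rad, φ₂ = -1.2013 rad, and Δλ = 2.7224 rad.
Haversine: a = sin²(Δφ/2) + cos φ₁ cos φ₂ sin²(Δλ/2) = 0.0001 + (0.3397)(0.3611)(0.9567) = 0.11750.
Central angle c = 2·arcsin(√a) = 0.69976 rad.
So the angular separation is 40.09°.

40.09°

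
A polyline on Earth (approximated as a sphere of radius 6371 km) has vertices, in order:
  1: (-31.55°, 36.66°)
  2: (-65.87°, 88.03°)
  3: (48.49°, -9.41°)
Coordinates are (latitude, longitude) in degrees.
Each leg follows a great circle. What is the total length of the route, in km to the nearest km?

Leg 1→2: central angle 0.8024 rad, distance 5111.8 km.
Leg 2→3: central angle 2.3724 rad, distance 15114.7 km.
Total: 5111.8 + 15114.7 ≈ 20227 km.

20227 km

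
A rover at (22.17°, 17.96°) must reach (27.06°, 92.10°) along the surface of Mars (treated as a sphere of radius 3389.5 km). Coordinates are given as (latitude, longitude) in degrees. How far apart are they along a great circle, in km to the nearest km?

3940 km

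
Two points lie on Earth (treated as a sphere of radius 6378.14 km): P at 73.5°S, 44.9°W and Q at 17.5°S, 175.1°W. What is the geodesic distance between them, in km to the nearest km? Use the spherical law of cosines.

9293 km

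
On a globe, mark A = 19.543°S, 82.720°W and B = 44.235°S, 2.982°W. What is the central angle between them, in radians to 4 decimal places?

1.2093 rad

Let φ₁ = -0.3411 rad, φ₂ = -0.7720 rad, and Δλ = 1.3917 rad.
cos c = sin φ₁ sin φ₂ + cos φ₁ cos φ₂ cos Δλ = (-0.3345)(-0.6976) + (0.9424)(0.7165)(0.1781) = 0.35365,
so c = arccos(0.35365) = 1.20933 rad.
So the angular separation is 1.2093 rad.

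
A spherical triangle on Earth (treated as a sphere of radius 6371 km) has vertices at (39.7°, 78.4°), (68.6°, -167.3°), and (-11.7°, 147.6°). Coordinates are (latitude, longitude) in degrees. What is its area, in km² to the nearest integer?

38751377 km²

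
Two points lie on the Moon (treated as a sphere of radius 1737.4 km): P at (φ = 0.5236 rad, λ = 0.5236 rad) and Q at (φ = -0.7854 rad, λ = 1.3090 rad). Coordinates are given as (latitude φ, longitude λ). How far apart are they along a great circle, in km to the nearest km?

With latitudes φ₁ = 30.000°, φ₂ = -45.000° and longitude difference Δλ = 45.000°:
cos c = sin φ₁ sin φ₂ + cos φ₁ cos φ₂ cos Δλ = (0.5000)(-0.7071) + (0.8660)(0.7071)(0.7071) = 0.07946,
so c = arccos(0.07946) = 1.49126 rad.
Distance = R·c = 1737.4 × 1.4913 ≈ 2591 km.

2591 km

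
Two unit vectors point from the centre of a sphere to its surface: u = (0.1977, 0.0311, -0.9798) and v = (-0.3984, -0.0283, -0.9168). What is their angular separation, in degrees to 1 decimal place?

u·v = 0.8186; |u| = 1.0000, |v| = 1.0000.
cos θ = (u·v)/(|u||v|) = 0.8186, so θ = 35.1°.

35.1°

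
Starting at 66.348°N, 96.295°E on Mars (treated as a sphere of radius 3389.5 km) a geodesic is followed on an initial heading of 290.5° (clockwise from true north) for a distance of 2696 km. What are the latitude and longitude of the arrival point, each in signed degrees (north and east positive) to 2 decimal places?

Angular distance δ = d/R = 2696/3389.5 = 0.79540 rad; initial bearing θ = 5.0702 rad.
sin φ₂ = sin φ₁ cos δ + cos φ₁ sin δ cos θ = (0.9160)(0.7000) + (0.4012)(0.7141)(0.3502) = 0.7415, so φ₂ = 47.86°.
Δλ = atan2(sin θ sin δ cos φ₁, cos δ − sin φ₁ sin φ₂) = atan2(-0.2684, 0.0208) = -85.577°.
λ₂ = 96.295° − 85.577° = 10.72°.

47.86°, 10.72°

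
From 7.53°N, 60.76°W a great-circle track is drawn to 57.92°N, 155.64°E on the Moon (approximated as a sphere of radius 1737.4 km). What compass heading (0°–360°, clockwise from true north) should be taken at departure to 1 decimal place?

340.6°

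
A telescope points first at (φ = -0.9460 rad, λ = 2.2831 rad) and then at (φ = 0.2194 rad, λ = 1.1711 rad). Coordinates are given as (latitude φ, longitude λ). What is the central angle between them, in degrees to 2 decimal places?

85.62°

Let φ₁ = -0.9460 rad, φ₂ = 0.2194 rad, and Δλ = -1.1120 rad.
cos c = sin φ₁ sin φ₂ + cos φ₁ cos φ₂ cos Δλ = (-0.8111)(0.2176) + (0.5849)(0.9760)(0.4429) = 0.07631,
so c = arccos(0.07631) = 1.49441 rad.
So the angular separation is 85.62°.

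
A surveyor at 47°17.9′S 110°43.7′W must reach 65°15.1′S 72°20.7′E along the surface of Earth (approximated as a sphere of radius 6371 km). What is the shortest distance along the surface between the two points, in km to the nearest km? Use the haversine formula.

7497 km

Let φ₁ = -0.8255 rad, φ₂ = -1.1389 rad, and Δλ = -3.0880 rad.
Haversine: a = sin²(Δφ/2) + cos φ₁ cos φ₂ sin²(Δλ/2) = 0.0243 + (0.6782)(0.4186)(0.9993) = 0.30805.
Central angle c = 2·arcsin(√a) = 1.17678 rad.
Distance = R·c = 6371 × 1.1768 ≈ 7497 km.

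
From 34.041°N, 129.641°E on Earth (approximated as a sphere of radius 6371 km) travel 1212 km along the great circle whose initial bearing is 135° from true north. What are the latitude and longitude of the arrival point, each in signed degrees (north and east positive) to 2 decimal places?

26.03°, 138.20°

Angular distance δ = d/R = 1212/6371 = 0.19024 rad; initial bearing θ = 2.3562 rad.
sin φ₂ = sin φ₁ cos δ + cos φ₁ sin δ cos θ = (0.5598)(0.9820) + (0.8286)(0.1891)(-0.7071) = 0.4389, so φ₂ = 26.03°.
Δλ = atan2(sin θ sin δ cos φ₁, cos δ − sin φ₁ sin φ₂) = atan2(0.1108, 0.7363) = 8.558°.
λ₂ = 129.641° + 8.558° = 138.20°.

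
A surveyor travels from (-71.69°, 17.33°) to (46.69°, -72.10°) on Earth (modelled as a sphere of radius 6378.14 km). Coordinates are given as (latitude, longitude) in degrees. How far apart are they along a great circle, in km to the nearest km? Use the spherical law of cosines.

14864 km

With latitudes φ₁ = -71.690°, φ₂ = 46.690° and longitude difference Δλ = -89.430°:
cos c = sin φ₁ sin φ₂ + cos φ₁ cos φ₂ cos Δλ = (-0.9494)(0.7277) + (0.3142)(0.6859)(0.0099) = -0.68867,
so c = arccos(-0.68867) = 2.33045 rad.
Distance = R·c = 6378.14 × 2.3304 ≈ 14864 km.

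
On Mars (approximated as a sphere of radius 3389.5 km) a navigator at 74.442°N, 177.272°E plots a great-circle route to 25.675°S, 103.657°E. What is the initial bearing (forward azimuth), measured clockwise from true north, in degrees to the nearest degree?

247°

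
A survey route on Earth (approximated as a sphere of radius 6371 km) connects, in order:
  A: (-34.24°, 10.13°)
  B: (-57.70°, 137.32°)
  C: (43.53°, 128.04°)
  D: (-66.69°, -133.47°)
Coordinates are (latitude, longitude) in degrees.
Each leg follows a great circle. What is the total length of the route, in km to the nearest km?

34685 km

Leg A→B: central angle 1.3607 rad, distance 8668.9 km.
Leg B→C: central angle 1.7720 rad, distance 11289.2 km.
Leg C→D: central angle 2.3116 rad, distance 14727.1 km.
Total: 8668.9 + 11289.2 + 14727.1 ≈ 34685 km.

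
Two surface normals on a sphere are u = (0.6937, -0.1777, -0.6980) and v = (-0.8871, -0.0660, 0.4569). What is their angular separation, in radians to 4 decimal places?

u·v = -0.9226; |u| = 1.0000, |v| = 1.0000.
cos θ = (u·v)/(|u||v|) = -0.9225, so θ = 2.7454 rad.

2.7454 rad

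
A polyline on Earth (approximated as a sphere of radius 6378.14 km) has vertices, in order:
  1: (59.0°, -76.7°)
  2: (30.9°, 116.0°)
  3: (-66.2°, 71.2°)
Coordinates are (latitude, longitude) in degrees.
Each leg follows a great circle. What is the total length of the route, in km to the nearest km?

Leg 1→2: central angle 1.5617 rad, distance 9960.9 km.
Leg 2→3: central angle 1.7969 rad, distance 11460.8 km.
Total: 9960.9 + 11460.8 ≈ 21422 km.

21422 km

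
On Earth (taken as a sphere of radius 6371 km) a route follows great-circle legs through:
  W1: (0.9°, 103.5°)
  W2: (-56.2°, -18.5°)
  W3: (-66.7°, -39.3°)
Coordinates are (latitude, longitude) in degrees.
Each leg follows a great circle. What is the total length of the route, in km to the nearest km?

13594 km

Leg W1→W2: central angle 1.8837 rad, distance 12001.0 km.
Leg W2→W3: central angle 0.2500 rad, distance 1592.7 km.
Total: 12001.0 + 1592.7 ≈ 13594 km.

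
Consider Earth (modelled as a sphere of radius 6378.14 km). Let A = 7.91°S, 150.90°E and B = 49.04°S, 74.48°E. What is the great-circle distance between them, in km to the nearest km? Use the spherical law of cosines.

8365 km

Let φ₁ = -0.1381 rad, φ₂ = -0.8559 rad, and Δλ = -1.3338 rad.
cos c = sin φ₁ sin φ₂ + cos φ₁ cos φ₂ cos Δλ = (-0.1376)(-0.7552) + (0.9905)(0.6555)(0.2348) = 0.25638,
so c = arccos(0.25638) = 1.31152 rad.
Distance = R·c = 6378.14 × 1.3115 ≈ 8365 km.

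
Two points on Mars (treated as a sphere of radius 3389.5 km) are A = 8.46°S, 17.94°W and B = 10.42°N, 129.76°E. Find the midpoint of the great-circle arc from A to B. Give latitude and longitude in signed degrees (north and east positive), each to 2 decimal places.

3.52°, 55.35°

The central angle between A and B is δ = 2.5847 rad.
With f = 0.5, the slerp weights are sin((1−f)δ)/sin δ = 1.8190 and sin(fδ)/sin δ = 1.8190.
Weighted sum of the unit vectors: (1.8190)·(0.9410,-0.3047,-0.1471) + (1.8190)·(-0.6290,0.7561,0.1809) = (0.5675, 0.8211, 0.0614).
Converting back: φ = atan2(z, √(x²+y²)) = 3.52°, λ = atan2(y, x) = 55.35°.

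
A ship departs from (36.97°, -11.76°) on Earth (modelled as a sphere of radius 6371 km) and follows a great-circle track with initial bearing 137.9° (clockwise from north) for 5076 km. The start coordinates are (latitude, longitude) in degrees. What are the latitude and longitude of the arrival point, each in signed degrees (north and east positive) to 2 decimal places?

-0.20°, 16.89°

Angular distance δ = d/R = 5076/6371 = 0.79674 rad; initial bearing θ = 2.4068 rad.
sin φ₂ = sin φ₁ cos δ + cos φ₁ sin δ cos θ = (0.6014)(0.6990) + (0.7990)(0.7151)(-0.7420) = -0.0035, so φ₂ = -0.20°.
Δλ = atan2(sin θ sin δ cos φ₁, cos δ − sin φ₁ sin φ₂) = atan2(0.3830, 0.7011) = 28.647°.
λ₂ = -11.760° + 28.647° = 16.89°.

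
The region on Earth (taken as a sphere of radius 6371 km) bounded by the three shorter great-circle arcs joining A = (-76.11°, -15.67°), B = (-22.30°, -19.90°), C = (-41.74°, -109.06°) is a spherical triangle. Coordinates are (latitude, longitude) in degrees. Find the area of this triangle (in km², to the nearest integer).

Side lengths (central angles): a = 1.3049, b = 0.8819, c = 0.9399 rad; semiperimeter s = 1.5634.
By l'Huilier's theorem, tan(E/4) = √[tan(s/2) tan((s−a)/2) tan((s−b)/2) tan((s−c)/2)], giving spherical excess E = 0.4832 rad.
Area = E·R² = 0.4832 × (6371)² ≈ 19613346 km².

19613346 km²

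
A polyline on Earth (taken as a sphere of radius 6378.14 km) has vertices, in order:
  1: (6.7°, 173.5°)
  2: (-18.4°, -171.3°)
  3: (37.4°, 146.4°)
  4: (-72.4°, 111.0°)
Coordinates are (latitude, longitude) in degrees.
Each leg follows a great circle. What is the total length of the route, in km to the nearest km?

Leg 1→2: central angle 0.5103 rad, distance 3254.7 km.
Leg 2→3: central angle 1.1963 rad, distance 7630.1 km.
Leg 3→4: central angle 1.9640 rad, distance 12526.6 km.
Total: 3254.7 + 7630.1 + 12526.6 ≈ 23411 km.

23411 km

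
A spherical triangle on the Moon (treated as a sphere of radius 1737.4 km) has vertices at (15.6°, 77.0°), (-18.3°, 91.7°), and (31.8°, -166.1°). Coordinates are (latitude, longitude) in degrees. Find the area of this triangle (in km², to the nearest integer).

2583784 km²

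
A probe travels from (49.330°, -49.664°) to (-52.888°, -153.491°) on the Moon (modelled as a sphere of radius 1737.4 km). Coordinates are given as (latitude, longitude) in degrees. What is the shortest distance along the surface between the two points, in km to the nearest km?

4073 km

Let φ₁ = 0.8610 rad, φ₂ = -0.9231 rad, and Δλ = -1.8121 rad.
cos c = sin φ₁ sin φ₂ + cos φ₁ cos φ₂ cos Δλ = (0.7585)(-0.7975) + (0.6517)(0.6034)(-0.2390) = -0.69883,
so c = arccos(-0.69883) = 2.34455 rad.
Distance = R·c = 1737.4 × 2.3446 ≈ 4073 km.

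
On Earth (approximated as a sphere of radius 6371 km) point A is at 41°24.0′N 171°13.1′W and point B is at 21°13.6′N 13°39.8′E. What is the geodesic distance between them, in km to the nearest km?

13033 km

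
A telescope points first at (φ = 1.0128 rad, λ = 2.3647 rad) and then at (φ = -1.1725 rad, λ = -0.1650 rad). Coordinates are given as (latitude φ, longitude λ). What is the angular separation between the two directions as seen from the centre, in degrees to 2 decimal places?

161.81°

With latitudes φ₁ = 58.029°, φ₂ = -67.179° and longitude difference Δλ = -144.941°:
cos c = sin φ₁ sin φ₂ + cos φ₁ cos φ₂ cos Δλ = (0.8483)(-0.9217) + (0.5295)(0.3878)(-0.8186) = -0.95001,
so c = arccos(-0.95001) = 2.82408 rad.
So the angular separation is 161.81°.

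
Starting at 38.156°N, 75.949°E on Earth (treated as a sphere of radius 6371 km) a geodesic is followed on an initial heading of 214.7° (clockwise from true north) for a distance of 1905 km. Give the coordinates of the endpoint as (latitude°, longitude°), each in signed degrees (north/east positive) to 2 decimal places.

23.58°, 65.41°

Angular distance δ = d/R = 1905/6371 = 0.29901 rad; initial bearing θ = 3.7472 rad.
sin φ₂ = sin φ₁ cos δ + cos φ₁ sin δ cos θ = (0.6178)(0.9556) + (0.7863)(0.2946)(-0.8221) = 0.4000, so φ₂ = 23.58°.
Δλ = atan2(sin θ sin δ cos φ₁, cos δ − sin φ₁ sin φ₂) = atan2(-0.1319, 0.7085) = -10.543°.
λ₂ = 75.949° − 10.543° = 65.41°.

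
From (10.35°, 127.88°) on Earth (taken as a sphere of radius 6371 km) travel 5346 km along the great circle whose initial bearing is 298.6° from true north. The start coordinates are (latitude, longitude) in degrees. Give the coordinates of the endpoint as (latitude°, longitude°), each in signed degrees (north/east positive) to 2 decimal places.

Angular distance δ = d/R = 5346/6371 = 0.83911 rad; initial bearing θ = 5.2116 rad.
sin φ₂ = sin φ₁ cos δ + cos φ₁ sin δ cos θ = (0.1797)(0.6681) + (0.9837)(0.7441)(0.4787) = 0.4704, so φ₂ = 28.06°.
Δλ = atan2(sin θ sin δ cos φ₁, cos δ − sin φ₁ sin φ₂) = atan2(-0.6426, 0.5836) = -47.756°.
λ₂ = 127.880° − 47.756° = 80.12°.

28.06°, 80.12°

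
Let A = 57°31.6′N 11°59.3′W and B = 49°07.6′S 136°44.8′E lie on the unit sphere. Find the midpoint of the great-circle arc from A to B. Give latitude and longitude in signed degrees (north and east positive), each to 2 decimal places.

14.41°, 81.79°

The central angle between A and B is δ = 2.7883 rad.
With f = 0.5, the slerp weights are sin((1−f)δ)/sin δ = 2.8455 and sin(fδ)/sin δ = 2.8455.
Weighted sum of the unit vectors: (2.8455)·(0.5252,-0.1115,0.8436) + (2.8455)·(-0.4766,0.4484,-0.7562) = (0.1382, 0.9586, 0.2489).
Converting back: φ = atan2(z, √(x²+y²)) = 14.41°, λ = atan2(y, x) = 81.79°.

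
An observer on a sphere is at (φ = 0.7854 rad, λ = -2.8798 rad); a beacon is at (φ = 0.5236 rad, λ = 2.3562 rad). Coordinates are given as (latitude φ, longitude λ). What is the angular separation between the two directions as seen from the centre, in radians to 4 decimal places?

0.8503 rad

Let φ₁ = 0.7854 rad, φ₂ = 0.5236 rad, and Δλ = -1.0472 rad.
Haversine: a = sin²(Δφ/2) + cos φ₁ cos φ₂ sin²(Δλ/2) = 0.0170 + (0.7071)(0.8660)(0.2500) = 0.17013.
Central angle c = 2·arcsin(√a) = 0.85031 rad.
So the angular separation is 0.8503 rad.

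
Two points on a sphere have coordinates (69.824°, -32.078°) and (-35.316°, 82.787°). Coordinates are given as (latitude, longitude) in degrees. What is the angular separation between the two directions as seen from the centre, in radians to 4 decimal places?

In radians: φ₁ = 1.2187, φ₂ = -0.6164, Δλ = 114.865° = 2.0048 rad.
cos c = sin φ₁ sin φ₂ + cos φ₁ cos φ₂ cos Δλ = (0.9386)(-0.5781) + (0.3449)(0.8160)(-0.4205) = -0.66095,
so c = arccos(-0.66095) = 2.29288 rad.
So the angular separation is 2.2929 rad.

2.2929 rad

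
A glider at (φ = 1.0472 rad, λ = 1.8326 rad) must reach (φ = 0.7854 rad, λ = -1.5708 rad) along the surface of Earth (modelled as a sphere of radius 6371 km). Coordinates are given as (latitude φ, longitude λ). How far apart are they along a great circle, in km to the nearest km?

8260 km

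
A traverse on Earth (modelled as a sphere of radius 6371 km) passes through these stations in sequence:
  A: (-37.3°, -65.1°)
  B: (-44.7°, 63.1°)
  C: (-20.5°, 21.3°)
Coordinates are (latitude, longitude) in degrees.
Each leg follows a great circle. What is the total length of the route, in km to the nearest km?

14194 km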